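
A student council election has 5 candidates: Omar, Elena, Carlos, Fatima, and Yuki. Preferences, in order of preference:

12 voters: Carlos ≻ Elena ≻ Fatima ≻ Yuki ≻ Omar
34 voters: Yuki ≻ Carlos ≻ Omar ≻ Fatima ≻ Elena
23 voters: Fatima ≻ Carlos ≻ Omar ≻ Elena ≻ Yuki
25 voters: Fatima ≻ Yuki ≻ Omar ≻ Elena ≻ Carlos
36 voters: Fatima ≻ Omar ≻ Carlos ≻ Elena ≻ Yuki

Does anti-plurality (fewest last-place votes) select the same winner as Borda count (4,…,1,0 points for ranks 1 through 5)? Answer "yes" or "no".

yes

Anti-plurality — last-place votes: Omar 12, Elena 34, Carlos 25, Fatima 0, Yuki 59. Winner: Fatima.
Borda — scores: Omar 272, Elena 120, Carlos 291, Fatima 394, Yuki 223. Winner: Fatima.
The two methods agree.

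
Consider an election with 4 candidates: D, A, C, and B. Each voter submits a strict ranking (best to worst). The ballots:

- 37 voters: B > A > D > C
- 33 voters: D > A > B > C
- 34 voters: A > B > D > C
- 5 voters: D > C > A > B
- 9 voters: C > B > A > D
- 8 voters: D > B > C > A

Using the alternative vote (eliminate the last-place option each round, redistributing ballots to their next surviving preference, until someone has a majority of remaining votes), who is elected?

Round 1: D 46, A 34, C 9, B 37. Eliminate C.
Round 2: D 46, A 34, B 46. Eliminate A.
Round 3: D 46, B 80. B has a majority.

B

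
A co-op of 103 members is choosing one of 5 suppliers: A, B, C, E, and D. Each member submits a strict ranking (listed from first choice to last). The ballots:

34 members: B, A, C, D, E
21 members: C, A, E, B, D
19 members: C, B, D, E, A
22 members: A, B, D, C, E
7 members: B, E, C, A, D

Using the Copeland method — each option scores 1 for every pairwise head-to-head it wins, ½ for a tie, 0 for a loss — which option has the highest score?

B

A: beats C, E, and D; loses to B → score 3.
B: beats A, C, E, and D → score 4.
C: beats E and D; loses to A and B → score 2.
E: loses to A, B, C, and D → score 0.
D: beats E; loses to A, B, and C → score 1.
B has the best pairwise record.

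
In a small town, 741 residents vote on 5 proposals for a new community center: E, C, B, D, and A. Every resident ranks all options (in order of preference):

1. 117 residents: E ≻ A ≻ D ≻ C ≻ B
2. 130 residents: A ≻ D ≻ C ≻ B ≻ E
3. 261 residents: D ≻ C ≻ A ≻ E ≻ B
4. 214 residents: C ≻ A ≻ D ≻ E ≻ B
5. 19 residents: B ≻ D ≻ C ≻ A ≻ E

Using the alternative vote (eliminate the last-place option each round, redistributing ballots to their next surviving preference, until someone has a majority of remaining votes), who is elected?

A

Round 1: E 117, C 214, B 19, D 261, A 130. Eliminate B.
Round 2: E 117, C 214, D 280, A 130. Eliminate E.
Round 3: C 214, D 280, A 247. Eliminate C.
Round 4: D 280, A 461. A has a majority.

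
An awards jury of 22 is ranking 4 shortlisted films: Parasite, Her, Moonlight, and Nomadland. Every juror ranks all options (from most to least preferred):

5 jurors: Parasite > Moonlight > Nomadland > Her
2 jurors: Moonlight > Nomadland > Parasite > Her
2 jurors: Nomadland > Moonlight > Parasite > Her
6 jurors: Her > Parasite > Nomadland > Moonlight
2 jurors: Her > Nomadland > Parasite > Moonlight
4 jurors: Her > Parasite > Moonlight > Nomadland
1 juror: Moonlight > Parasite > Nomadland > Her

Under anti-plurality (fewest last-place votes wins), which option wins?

Last-place votes: Parasite 0, Her 10, Moonlight 8, Nomadland 4.
Parasite is ranked last by the fewest voters, so Parasite wins.

Parasite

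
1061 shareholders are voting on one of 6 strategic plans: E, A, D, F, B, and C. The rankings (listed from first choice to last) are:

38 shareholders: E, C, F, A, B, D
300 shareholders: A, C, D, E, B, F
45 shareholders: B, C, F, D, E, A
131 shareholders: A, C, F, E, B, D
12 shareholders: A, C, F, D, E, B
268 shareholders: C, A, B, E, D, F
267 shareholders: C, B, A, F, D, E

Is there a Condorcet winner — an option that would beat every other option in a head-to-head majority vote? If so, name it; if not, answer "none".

C vs E: 1023–38 for C.
C vs A: 618–443 for C.
C vs D: 1061–0 for C.
C vs F: 1061–0 for C.
C vs B: 1016–45 for C.
C beats every other option head-to-head.

C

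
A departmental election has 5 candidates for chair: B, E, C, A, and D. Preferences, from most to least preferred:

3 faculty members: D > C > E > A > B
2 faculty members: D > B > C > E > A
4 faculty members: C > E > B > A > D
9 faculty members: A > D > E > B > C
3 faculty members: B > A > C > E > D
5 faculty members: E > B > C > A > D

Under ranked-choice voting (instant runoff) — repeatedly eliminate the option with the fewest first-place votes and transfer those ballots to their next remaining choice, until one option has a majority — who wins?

E

Round 1: B 3, E 5, C 4, A 9, D 5. Eliminate B.
Round 2: E 5, C 4, A 12, D 5. Eliminate C.
Round 3: E 9, A 12, D 5. Eliminate D.
Round 4: E 14, A 12. E has a majority.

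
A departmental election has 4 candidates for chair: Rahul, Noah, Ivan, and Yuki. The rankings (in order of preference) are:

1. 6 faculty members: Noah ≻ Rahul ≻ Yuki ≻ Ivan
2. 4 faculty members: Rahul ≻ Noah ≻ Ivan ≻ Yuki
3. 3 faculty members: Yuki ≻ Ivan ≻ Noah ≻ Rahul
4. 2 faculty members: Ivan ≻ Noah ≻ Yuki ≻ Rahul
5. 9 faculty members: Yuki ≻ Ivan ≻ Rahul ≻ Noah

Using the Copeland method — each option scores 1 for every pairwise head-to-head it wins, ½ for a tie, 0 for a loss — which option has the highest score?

Rahul: beats Noah; loses to Ivan and Yuki → score 1.
Noah: ties Yuki; loses to Rahul and Ivan → score 0.5.
Ivan: beats Rahul and Noah; loses to Yuki → score 2.
Yuki: beats Rahul and Ivan; ties Noah → score 2.5.
Yuki has the best pairwise record.

Yuki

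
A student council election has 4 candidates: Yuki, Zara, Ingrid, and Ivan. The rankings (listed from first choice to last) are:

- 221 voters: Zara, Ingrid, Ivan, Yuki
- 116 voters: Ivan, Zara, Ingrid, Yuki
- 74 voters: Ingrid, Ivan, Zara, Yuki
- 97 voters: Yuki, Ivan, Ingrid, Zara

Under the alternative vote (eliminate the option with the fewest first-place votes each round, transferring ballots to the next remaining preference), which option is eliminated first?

Ingrid

Round 1: Yuki 97, Zara 221, Ingrid 74, Ivan 116. Eliminate Ingrid.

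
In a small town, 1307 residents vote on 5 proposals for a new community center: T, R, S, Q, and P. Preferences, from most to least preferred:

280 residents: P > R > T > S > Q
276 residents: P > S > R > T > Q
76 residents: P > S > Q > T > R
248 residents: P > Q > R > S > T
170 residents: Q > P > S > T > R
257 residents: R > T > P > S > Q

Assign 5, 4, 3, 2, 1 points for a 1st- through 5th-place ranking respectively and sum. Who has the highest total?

T: 280·3 + 276·2 + 76·2 + 248·1 + 170·2 + 257·4 = 3160
R: 280·4 + 276·3 + 76·1 + 248·3 + 170·1 + 257·5 = 4223
S: 280·2 + 276·4 + 76·4 + 248·2 + 170·3 + 257·2 = 3488
Q: 280·1 + 276·1 + 76·3 + 248·4 + 170·5 + 257·1 = 2883
P: 280·5 + 276·5 + 76·5 + 248·5 + 170·4 + 257·3 = 5851
P has the highest Borda score (5851).

P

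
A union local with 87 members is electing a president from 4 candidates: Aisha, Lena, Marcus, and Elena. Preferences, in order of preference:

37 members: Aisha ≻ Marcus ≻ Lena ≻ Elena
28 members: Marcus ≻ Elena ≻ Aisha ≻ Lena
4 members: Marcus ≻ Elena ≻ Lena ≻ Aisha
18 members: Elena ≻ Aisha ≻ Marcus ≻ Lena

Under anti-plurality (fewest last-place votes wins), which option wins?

Last-place votes: Aisha 4, Lena 46, Marcus 0, Elena 37.
Marcus is ranked last by the fewest voters, so Marcus wins.

Marcus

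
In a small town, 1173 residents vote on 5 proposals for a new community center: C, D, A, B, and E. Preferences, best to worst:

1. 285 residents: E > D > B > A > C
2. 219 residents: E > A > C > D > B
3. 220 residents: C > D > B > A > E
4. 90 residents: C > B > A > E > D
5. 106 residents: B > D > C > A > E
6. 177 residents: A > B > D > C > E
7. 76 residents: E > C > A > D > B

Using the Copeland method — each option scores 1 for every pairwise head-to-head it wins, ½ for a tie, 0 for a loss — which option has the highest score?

C: beats D, B, and E; loses to A → score 3.
D: beats A and B; loses to C and E → score 2.
A: beats C and E; loses to D and B → score 2.
B: beats A and E; loses to C and D → score 2.
E: beats D; loses to C, A, and B → score 1.
C has the best pairwise record.

C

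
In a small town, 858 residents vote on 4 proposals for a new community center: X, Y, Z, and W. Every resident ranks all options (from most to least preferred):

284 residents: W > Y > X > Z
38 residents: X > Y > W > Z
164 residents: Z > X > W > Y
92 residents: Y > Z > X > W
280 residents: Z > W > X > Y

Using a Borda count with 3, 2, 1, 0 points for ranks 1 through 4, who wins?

X: 284·1 + 38·3 + 164·2 + 92·1 + 280·1 = 1098
Y: 284·2 + 38·2 + 164·0 + 92·3 + 280·0 = 920
Z: 284·0 + 38·0 + 164·3 + 92·2 + 280·3 = 1516
W: 284·3 + 38·1 + 164·1 + 92·0 + 280·2 = 1614
W has the highest Borda score (1614).

W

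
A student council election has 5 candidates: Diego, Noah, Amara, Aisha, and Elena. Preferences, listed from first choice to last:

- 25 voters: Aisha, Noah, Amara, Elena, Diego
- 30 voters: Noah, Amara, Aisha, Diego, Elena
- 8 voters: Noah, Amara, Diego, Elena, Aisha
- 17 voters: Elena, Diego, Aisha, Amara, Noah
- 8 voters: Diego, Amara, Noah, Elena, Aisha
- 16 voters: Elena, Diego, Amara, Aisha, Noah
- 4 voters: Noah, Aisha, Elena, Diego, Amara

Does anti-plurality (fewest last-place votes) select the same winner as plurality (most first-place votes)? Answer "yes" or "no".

no

Anti-plurality — last-place votes: Diego 25, Noah 33, Amara 4, Aisha 16, Elena 30. Winner: Amara.
Plurality — first-place votes: Diego 8, Noah 42, Amara 0, Aisha 25, Elena 33. Winner: Noah.
The two methods disagree.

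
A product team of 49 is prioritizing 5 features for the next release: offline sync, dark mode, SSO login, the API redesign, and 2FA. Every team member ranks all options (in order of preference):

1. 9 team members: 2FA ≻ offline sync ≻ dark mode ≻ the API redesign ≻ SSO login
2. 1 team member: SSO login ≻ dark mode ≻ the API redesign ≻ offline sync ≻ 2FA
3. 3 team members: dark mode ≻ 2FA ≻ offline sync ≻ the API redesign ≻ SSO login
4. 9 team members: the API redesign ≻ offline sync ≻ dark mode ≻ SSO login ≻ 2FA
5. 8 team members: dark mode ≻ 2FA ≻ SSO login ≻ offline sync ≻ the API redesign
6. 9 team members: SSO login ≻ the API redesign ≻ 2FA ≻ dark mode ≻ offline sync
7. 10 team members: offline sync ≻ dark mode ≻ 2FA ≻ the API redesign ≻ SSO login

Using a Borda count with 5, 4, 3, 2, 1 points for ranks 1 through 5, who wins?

offline sync: 9·4 + 1·2 + 3·3 + 9·4 + 8·2 + 9·1 + 10·5 = 158
dark mode: 9·3 + 1·4 + 3·5 + 9·3 + 8·5 + 9·2 + 10·4 = 171
SSO login: 9·1 + 1·5 + 3·1 + 9·2 + 8·3 + 9·5 + 10·1 = 114
the API redesign: 9·2 + 1·3 + 3·2 + 9·5 + 8·1 + 9·4 + 10·2 = 136
2FA: 9·5 + 1·1 + 3·4 + 9·1 + 8·4 + 9·3 + 10·3 = 156
dark mode has the highest Borda score (171).

dark mode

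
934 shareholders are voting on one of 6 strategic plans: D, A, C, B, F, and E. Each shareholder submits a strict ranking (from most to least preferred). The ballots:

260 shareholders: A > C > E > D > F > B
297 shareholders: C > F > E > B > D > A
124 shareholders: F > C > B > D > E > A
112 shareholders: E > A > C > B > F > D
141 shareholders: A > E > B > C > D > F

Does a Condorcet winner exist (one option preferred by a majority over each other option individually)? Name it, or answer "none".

none

Checking pairwise contests:
A beats D 513–421.
E beats A 533–401.
A beats C 513–421.
A beats B 513–421.
A beats F 513–421.
C beats E 681–253.
Every option loses at least one head-to-head, so there is no Condorcet winner.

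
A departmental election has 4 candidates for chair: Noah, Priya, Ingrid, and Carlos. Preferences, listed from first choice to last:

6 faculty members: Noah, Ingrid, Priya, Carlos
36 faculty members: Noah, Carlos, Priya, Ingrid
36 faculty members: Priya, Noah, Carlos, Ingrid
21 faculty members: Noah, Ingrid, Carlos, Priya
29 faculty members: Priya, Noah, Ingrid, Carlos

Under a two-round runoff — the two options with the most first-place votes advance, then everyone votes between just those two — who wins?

Round 1 first-place votes: Noah 63, Priya 65, Ingrid 0, Carlos 0.
Priya and Noah advance.
Runoff: Priya is preferred to Noah by 65 voters; Noah by 63.
Priya wins the runoff.

Priya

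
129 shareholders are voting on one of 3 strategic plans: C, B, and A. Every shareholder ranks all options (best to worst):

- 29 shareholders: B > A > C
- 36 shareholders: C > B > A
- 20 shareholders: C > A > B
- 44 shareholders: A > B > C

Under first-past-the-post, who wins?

First-place votes: C 56, B 29, A 44.
C has the most first-place votes.

C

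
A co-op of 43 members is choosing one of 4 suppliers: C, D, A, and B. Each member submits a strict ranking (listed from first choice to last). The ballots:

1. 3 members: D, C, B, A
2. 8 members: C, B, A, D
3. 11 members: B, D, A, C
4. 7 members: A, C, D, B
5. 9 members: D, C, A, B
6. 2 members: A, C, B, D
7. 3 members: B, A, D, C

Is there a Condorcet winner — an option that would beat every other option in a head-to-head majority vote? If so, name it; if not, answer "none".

Checking pairwise contests:
D beats C 26–17.
B beats D 24–19.
D beats A 23–20.
C beats B 29–14.
Every option loses at least one head-to-head, so there is no Condorcet winner.

none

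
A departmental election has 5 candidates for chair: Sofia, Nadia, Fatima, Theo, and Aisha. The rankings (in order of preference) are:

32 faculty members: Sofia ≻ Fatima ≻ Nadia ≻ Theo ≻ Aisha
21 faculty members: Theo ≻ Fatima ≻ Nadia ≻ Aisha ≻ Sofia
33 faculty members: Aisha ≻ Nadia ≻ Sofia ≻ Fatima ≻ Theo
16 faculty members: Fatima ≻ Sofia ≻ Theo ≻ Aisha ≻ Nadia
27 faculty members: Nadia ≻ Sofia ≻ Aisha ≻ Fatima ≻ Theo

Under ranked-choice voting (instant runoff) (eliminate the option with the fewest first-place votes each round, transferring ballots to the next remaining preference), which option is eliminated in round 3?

Round 1: Sofia 32, Nadia 27, Fatima 16, Theo 21, Aisha 33. Eliminate Fatima.
Round 2: Sofia 48, Nadia 27, Theo 21, Aisha 33. Eliminate Theo.
Round 3: Sofia 48, Nadia 48, Aisha 33. Eliminate Aisha.

Aisha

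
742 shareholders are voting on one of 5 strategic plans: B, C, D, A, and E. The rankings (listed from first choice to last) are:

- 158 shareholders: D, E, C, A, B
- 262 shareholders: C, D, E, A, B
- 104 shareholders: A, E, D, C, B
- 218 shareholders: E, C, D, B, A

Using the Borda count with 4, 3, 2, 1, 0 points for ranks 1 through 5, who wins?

B: 158·0 + 262·0 + 104·0 + 218·1 = 218
C: 158·2 + 262·4 + 104·1 + 218·3 = 2122
D: 158·4 + 262·3 + 104·2 + 218·2 = 2062
A: 158·1 + 262·1 + 104·4 + 218·0 = 836
E: 158·3 + 262·2 + 104·3 + 218·4 = 2182
E has the highest Borda score (2182).

E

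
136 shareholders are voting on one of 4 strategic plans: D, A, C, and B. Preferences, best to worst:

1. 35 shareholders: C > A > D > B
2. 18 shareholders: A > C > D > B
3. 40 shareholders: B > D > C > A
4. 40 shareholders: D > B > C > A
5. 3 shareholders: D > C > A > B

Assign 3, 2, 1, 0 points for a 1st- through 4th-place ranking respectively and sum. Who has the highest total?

D

D: 35·1 + 18·1 + 40·2 + 40·3 + 3·3 = 262
A: 35·2 + 18·3 + 40·0 + 40·0 + 3·1 = 127
C: 35·3 + 18·2 + 40·1 + 40·1 + 3·2 = 227
B: 35·0 + 18·0 + 40·3 + 40·2 + 3·0 = 200
D has the highest Borda score (262).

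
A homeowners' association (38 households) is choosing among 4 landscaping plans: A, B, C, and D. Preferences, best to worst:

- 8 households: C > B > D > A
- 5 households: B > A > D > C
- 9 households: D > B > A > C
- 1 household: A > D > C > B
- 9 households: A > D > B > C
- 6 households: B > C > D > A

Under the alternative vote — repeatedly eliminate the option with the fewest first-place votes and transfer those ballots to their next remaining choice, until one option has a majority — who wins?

B

Round 1: A 10, B 11, C 8, D 9. Eliminate C.
Round 2: A 10, B 19, D 9. Eliminate D.
Round 3: A 10, B 28. B has a majority.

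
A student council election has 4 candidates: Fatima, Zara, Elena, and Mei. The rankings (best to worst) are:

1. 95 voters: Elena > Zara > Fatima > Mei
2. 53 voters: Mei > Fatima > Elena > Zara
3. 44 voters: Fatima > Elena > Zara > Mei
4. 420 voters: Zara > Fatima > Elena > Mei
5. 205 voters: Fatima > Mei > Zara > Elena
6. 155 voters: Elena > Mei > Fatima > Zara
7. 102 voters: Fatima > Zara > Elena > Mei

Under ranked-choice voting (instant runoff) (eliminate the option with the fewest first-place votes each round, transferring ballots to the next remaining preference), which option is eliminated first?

Mei

Round 1: Fatima 351, Zara 420, Elena 250, Mei 53. Eliminate Mei.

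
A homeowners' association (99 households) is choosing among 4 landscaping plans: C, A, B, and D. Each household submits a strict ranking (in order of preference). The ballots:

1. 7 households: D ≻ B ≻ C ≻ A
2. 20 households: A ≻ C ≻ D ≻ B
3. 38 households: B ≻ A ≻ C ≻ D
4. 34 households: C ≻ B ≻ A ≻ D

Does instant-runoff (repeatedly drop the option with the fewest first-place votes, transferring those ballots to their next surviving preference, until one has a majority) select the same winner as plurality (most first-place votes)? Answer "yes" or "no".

Instant-runoff — R1 C 34, A 20, B 38, D 7 (D out); R2 C 34, A 20, B 45 (A out); R3 C 54, B 45 (C winner). Winner: C.
Plurality — first-place votes: C 34, A 20, B 38, D 7. Winner: B.
The two methods disagree.

no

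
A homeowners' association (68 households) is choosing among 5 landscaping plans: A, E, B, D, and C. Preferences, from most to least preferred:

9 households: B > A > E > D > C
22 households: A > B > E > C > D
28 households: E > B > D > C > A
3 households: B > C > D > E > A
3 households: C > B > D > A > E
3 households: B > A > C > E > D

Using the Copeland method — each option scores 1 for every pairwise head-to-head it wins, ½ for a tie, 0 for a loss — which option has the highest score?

B

A: beats E; ties D and C; loses to B → score 2.
E: beats D and C; loses to A and B → score 2.
B: beats A, E, D, and C → score 4.
D: beats C; ties A; loses to E and B → score 1.5.
C: ties A; loses to E, B, and D → score 0.5.
B has the best pairwise record.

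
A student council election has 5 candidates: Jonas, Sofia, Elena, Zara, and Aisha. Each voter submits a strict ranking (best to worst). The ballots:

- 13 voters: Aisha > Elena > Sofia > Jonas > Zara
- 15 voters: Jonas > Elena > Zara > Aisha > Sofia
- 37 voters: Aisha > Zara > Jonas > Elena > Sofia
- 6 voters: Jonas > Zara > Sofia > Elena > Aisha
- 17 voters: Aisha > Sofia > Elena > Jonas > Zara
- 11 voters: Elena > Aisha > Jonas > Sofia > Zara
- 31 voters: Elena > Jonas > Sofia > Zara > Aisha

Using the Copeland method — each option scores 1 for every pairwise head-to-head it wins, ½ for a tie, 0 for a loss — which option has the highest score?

Aisha

Jonas: beats Sofia and Zara; loses to Elena and Aisha → score 2.
Sofia: beats Zara; loses to Jonas, Elena, and Aisha → score 1.
Elena: beats Jonas, Sofia, and Zara; loses to Aisha → score 3.
Zara: loses to Jonas, Sofia, Elena, and Aisha → score 0.
Aisha: beats Jonas, Sofia, Elena, and Zara → score 4.
Aisha has the best pairwise record.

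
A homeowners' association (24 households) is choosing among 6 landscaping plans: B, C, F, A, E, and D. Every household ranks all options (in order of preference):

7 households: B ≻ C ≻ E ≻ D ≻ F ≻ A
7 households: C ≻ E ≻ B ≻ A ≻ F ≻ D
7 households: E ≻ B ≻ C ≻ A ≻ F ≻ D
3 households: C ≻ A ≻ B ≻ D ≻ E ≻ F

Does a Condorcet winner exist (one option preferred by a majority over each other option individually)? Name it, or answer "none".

none

Checking pairwise contests:
E beats B 14–10.
B beats C 14–10.
B beats F 24–0.
B beats A 21–3.
C beats E 17–7.
B beats D 24–0.
Every option loses at least one head-to-head, so there is no Condorcet winner.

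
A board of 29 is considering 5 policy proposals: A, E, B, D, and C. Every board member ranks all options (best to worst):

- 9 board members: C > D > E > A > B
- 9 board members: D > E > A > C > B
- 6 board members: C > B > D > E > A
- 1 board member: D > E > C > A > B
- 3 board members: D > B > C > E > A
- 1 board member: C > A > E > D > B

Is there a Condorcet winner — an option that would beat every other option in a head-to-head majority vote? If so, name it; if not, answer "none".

C

C vs A: 20–9 for C.
C vs E: 19–10 for C.
C vs B: 26–3 for C.
C vs D: 16–13 for C.
C beats every other option head-to-head.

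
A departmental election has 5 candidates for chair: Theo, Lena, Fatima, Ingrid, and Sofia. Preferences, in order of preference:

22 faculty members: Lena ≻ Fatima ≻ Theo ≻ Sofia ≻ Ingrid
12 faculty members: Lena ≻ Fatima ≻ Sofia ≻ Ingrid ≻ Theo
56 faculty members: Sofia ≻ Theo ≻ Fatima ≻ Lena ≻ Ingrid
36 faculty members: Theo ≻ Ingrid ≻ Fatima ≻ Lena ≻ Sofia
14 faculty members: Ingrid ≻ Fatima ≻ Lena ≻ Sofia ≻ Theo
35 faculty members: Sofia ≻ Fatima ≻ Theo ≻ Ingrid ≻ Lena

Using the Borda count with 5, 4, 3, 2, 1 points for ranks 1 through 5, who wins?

Theo: 22·3 + 12·1 + 56·4 + 36·5 + 14·1 + 35·3 = 601
Lena: 22·5 + 12·5 + 56·2 + 36·2 + 14·3 + 35·1 = 431
Fatima: 22·4 + 12·4 + 56·3 + 36·3 + 14·4 + 35·4 = 608
Ingrid: 22·1 + 12·2 + 56·1 + 36·4 + 14·5 + 35·2 = 386
Sofia: 22·2 + 12·3 + 56·5 + 36·1 + 14·2 + 35·5 = 599
Fatima has the highest Borda score (608).

Fatima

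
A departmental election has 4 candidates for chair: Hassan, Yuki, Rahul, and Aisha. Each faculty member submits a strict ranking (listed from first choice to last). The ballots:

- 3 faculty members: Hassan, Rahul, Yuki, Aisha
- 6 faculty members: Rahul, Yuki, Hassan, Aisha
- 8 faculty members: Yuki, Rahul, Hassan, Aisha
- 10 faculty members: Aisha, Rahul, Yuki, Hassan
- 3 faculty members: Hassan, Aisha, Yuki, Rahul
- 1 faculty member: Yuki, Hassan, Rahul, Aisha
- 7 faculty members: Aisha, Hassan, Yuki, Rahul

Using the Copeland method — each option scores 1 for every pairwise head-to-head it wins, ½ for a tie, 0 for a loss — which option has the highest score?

Hassan: beats Aisha; loses to Yuki and Rahul → score 1.
Yuki: beats Hassan; ties Rahul; loses to Aisha → score 1.5.
Rahul: beats Hassan; ties Yuki; loses to Aisha → score 1.5.
Aisha: beats Yuki and Rahul; loses to Hassan → score 2.
Aisha has the best pairwise record.

Aisha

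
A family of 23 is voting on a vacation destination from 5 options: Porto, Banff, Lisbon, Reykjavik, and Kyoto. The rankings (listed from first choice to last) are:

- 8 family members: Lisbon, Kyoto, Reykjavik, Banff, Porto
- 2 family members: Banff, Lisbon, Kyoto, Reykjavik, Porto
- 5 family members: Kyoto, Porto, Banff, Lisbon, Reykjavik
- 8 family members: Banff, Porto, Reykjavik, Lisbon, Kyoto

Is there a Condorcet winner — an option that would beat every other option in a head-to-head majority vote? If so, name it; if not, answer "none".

Checking pairwise contests:
Banff beats Porto 18–5.
Kyoto beats Banff 13–10.
Porto beats Lisbon 13–10.
Porto beats Reykjavik 13–10.
Lisbon beats Kyoto 18–5.
Every option loses at least one head-to-head, so there is no Condorcet winner.

none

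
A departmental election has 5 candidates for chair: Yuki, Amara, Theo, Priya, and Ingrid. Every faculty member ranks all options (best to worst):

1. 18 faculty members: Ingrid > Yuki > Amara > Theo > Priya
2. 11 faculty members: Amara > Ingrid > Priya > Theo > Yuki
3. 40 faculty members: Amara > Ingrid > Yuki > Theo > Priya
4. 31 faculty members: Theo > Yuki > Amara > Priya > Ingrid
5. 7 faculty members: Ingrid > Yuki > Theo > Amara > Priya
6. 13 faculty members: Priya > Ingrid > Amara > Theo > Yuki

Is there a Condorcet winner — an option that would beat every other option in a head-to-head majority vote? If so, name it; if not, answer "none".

Amara vs Yuki: 64–56 for Amara.
Amara vs Theo: 82–38 for Amara.
Amara vs Priya: 107–13 for Amara.
Amara vs Ingrid: 82–38 for Amara.
Amara beats every other option head-to-head.

Amara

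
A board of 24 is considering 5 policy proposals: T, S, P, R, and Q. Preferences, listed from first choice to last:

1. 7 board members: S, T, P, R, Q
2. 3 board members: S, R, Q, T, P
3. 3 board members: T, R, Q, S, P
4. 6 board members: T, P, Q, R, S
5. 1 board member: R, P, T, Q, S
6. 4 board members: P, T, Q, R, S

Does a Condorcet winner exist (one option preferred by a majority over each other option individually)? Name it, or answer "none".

T

T vs S: 14–10 for T.
T vs P: 19–5 for T.
T vs R: 20–4 for T.
T vs Q: 21–3 for T.
T beats every other option head-to-head.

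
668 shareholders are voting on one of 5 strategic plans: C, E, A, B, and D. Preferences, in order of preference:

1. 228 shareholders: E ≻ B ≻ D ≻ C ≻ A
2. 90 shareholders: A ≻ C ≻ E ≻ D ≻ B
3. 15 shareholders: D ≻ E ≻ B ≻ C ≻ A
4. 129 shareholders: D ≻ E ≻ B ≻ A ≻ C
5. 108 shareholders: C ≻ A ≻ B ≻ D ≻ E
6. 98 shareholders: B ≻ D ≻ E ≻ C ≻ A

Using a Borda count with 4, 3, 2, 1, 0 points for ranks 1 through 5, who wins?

E

C: 228·1 + 90·3 + 15·1 + 129·0 + 108·4 + 98·1 = 1043
E: 228·4 + 90·2 + 15·3 + 129·3 + 108·0 + 98·2 = 1720
A: 228·0 + 90·4 + 15·0 + 129·1 + 108·3 + 98·0 = 813
B: 228·3 + 90·0 + 15·2 + 129·2 + 108·2 + 98·4 = 1580
D: 228·2 + 90·1 + 15·4 + 129·4 + 108·1 + 98·3 = 1524
E has the highest Borda score (1720).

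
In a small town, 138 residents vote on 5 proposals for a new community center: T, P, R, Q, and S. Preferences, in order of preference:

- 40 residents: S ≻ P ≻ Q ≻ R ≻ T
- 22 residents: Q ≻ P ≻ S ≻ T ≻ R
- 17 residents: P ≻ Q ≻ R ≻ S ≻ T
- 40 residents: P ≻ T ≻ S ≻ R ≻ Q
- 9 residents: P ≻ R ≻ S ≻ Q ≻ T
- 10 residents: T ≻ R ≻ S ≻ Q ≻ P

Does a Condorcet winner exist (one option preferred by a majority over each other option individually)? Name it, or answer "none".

P vs T: 128–10 for P.
P vs R: 128–10 for P.
P vs Q: 106–32 for P.
P vs S: 88–50 for P.
P beats every other option head-to-head.

P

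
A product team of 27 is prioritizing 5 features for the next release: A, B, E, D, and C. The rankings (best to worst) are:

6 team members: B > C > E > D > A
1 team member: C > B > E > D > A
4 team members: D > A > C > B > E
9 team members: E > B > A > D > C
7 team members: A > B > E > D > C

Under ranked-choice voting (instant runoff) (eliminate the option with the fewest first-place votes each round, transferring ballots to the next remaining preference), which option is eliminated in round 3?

B

Round 1: A 7, B 6, E 9, D 4, C 1. Eliminate C.
Round 2: A 7, B 7, E 9, D 4. Eliminate D.
Round 3: A 11, B 7, E 9. Eliminate B.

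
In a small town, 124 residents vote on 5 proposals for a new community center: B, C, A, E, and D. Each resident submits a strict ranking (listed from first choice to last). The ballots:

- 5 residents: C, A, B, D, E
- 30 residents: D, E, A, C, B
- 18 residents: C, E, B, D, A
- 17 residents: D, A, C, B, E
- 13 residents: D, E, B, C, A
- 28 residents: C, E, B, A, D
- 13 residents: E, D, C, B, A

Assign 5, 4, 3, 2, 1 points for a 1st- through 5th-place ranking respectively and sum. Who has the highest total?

B: 5·3 + 30·1 + 18·3 + 17·2 + 13·3 + 28·3 + 13·2 = 282
C: 5·5 + 30·2 + 18·5 + 17·3 + 13·2 + 28·5 + 13·3 = 431
A: 5·4 + 30·3 + 18·1 + 17·4 + 13·1 + 28·2 + 13·1 = 278
E: 5·1 + 30·4 + 18·4 + 17·1 + 13·4 + 28·4 + 13·5 = 443
D: 5·2 + 30·5 + 18·2 + 17·5 + 13·5 + 28·1 + 13·4 = 426
E has the highest Borda score (443).

E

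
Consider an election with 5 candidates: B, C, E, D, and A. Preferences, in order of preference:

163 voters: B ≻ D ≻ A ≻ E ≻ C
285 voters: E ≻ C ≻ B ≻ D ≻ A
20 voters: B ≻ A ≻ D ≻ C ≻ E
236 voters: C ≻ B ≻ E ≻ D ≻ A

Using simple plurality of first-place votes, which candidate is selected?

E

First-place votes: B 183, C 236, E 285, D 0, A 0.
E has the most first-place votes.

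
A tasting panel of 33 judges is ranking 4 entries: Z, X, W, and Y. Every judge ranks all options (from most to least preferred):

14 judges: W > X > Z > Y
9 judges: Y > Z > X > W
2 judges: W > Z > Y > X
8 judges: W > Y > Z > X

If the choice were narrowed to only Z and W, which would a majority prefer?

W

Voters preferring Z to W: 9; preferring W to Z: 24.
W wins the head-to-head.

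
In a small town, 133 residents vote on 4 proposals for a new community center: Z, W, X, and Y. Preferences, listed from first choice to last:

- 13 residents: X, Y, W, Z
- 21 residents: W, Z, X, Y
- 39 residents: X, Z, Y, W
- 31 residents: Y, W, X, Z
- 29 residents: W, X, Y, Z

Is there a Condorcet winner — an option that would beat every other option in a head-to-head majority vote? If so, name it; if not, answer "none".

Checking pairwise contests:
W beats Z 94–39.
Y beats W 83–50.
W beats X 81–52.
X beats Y 102–31.
Every option loses at least one head-to-head, so there is no Condorcet winner.

none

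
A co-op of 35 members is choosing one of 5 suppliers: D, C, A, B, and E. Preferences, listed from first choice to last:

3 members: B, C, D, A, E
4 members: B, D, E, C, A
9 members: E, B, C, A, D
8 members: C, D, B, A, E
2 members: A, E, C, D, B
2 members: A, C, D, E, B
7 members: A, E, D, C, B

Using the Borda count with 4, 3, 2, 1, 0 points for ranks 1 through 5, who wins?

C

D: 3·2 + 4·3 + 9·0 + 8·3 + 2·1 + 2·2 + 7·2 = 62
C: 3·3 + 4·1 + 9·2 + 8·4 + 2·2 + 2·3 + 7·1 = 80
A: 3·1 + 4·0 + 9·1 + 8·1 + 2·4 + 2·4 + 7·4 = 64
B: 3·4 + 4·4 + 9·3 + 8·2 + 2·0 + 2·0 + 7·0 = 71
E: 3·0 + 4·2 + 9·4 + 8·0 + 2·3 + 2·1 + 7·3 = 73
C has the highest Borda score (80).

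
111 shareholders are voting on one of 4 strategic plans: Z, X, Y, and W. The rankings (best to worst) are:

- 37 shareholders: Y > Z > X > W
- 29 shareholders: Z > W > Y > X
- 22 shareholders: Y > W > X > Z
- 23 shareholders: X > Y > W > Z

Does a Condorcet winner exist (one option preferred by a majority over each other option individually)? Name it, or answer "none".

Y vs Z: 82–29 for Y.
Y vs X: 88–23 for Y.
Y vs W: 82–29 for Y.
Y beats every other option head-to-head.

Y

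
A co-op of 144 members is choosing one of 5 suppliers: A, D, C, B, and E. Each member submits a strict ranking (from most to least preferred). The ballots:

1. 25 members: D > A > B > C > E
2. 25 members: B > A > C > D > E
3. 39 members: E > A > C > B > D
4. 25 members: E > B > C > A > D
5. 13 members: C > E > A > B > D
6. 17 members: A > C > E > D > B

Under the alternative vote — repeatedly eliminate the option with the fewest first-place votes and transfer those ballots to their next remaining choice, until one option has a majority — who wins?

Round 1: A 17, D 25, C 13, B 25, E 64. Eliminate C.
Round 2: A 17, D 25, B 25, E 77. E has a majority.

E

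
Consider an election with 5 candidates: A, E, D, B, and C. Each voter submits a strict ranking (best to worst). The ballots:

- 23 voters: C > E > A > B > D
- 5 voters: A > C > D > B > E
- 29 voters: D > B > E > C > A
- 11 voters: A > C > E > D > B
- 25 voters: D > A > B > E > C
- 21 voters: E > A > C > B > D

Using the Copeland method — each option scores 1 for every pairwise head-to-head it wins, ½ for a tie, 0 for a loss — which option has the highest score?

A: beats D, B, and C; loses to E → score 3.
E: beats A and C; loses to D and B → score 2.
D: beats E and B; loses to A and C → score 2.
B: beats E; loses to A, D, and C → score 1.
C: beats D and B; loses to A and E → score 2.
A has the best pairwise record.

A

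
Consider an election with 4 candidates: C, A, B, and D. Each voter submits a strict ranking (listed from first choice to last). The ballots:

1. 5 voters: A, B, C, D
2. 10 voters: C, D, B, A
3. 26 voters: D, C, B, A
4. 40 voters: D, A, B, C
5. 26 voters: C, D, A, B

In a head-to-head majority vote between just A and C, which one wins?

Voters preferring A to C: 45; preferring C to A: 62.
C wins the head-to-head.

C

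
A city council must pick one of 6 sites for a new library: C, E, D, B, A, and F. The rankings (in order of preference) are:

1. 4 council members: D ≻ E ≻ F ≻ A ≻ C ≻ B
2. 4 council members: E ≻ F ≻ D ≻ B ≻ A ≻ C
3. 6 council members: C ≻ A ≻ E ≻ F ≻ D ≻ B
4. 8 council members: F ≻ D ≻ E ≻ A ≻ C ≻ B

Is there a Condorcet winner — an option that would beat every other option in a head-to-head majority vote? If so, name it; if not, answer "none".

Checking pairwise contests:
E beats C 16–6.
D beats E 12–10.
F beats D 18–4.
C beats B 18–4.
E beats A 16–6.
E beats F 14–8.
Every option loses at least one head-to-head, so there is no Condorcet winner.

none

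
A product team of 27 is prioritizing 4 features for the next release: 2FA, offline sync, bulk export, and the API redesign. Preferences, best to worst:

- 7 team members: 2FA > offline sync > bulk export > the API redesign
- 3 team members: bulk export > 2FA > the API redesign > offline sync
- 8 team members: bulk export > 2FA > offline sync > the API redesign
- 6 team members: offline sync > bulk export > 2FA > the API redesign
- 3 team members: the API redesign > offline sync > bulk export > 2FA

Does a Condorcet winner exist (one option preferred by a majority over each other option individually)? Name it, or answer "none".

none

Checking pairwise contests:
bulk export beats 2FA 20–7.
2FA beats offline sync 18–9.
offline sync beats bulk export 16–11.
2FA beats the API redesign 24–3.
Every option loses at least one head-to-head, so there is no Condorcet winner.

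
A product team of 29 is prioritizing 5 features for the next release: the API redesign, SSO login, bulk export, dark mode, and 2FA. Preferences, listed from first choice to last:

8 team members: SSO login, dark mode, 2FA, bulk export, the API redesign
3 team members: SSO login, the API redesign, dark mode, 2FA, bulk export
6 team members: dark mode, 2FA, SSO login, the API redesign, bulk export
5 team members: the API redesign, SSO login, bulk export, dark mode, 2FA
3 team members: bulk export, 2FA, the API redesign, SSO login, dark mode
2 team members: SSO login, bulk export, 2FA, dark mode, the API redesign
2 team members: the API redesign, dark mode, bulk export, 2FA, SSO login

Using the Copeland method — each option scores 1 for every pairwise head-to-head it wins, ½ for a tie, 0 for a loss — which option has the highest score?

the API redesign: beats bulk export; loses to SSO login, dark mode, and 2FA → score 1.
SSO login: beats the API redesign, bulk export, dark mode, and 2FA → score 4.
bulk export: loses to the API redesign, SSO login, dark mode, and 2FA → score 0.
dark mode: beats the API redesign, bulk export, and 2FA; loses to SSO login → score 3.
2FA: beats the API redesign and bulk export; loses to SSO login and dark mode → score 2.
SSO login has the best pairwise record.

SSO login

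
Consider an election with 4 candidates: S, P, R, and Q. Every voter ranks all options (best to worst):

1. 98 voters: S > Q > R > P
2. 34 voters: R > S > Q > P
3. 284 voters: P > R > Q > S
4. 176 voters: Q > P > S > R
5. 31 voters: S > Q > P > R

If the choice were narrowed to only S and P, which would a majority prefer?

Voters preferring S to P: 163; preferring P to S: 460.
P wins the head-to-head.

P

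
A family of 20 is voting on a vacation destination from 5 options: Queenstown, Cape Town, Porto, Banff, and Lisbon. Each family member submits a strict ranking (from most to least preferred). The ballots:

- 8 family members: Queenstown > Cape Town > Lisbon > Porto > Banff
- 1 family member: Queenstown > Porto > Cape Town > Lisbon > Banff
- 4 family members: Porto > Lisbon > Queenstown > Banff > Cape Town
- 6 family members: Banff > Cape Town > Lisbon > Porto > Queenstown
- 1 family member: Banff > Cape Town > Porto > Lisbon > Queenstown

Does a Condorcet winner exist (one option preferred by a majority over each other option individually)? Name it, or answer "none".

Checking pairwise contests:
Porto beats Queenstown 11–9.
Queenstown beats Cape Town 13–7.
Cape Town beats Porto 15–5.
Queenstown beats Banff 13–7.
Cape Town beats Lisbon 16–4.
Every option loses at least one head-to-head, so there is no Condorcet winner.

none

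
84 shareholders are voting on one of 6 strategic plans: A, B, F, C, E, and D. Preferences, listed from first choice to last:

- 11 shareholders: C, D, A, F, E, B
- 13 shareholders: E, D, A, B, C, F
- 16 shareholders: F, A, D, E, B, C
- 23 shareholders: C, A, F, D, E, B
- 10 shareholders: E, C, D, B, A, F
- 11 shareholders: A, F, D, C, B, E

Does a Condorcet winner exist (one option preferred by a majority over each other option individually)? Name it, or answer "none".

C vs A: 44–40 for C.
C vs B: 55–29 for C.
C vs F: 57–27 for C.
C vs E: 45–39 for C.
C vs D: 44–40 for C.
C beats every other option head-to-head.

C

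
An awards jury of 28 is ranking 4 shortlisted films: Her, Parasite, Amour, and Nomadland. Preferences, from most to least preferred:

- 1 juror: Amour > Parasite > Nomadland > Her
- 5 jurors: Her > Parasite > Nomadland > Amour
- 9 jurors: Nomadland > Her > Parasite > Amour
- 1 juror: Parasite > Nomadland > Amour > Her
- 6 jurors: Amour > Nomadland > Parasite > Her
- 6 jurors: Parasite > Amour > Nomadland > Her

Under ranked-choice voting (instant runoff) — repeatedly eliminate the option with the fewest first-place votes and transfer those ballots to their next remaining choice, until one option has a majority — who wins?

Round 1: Her 5, Parasite 7, Amour 7, Nomadland 9. Eliminate Her.
Round 2: Parasite 12, Amour 7, Nomadland 9. Eliminate Amour.
Round 3: Parasite 13, Nomadland 15. Nomadland has a majority.

Nomadland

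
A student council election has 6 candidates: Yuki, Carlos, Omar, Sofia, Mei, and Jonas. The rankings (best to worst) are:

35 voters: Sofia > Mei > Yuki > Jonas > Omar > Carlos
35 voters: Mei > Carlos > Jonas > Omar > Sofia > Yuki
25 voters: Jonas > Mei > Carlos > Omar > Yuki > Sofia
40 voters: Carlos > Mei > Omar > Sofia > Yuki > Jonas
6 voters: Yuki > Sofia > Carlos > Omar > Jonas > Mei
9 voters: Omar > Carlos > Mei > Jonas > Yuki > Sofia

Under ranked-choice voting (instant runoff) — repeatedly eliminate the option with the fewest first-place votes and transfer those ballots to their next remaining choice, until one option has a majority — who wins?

Mei

Round 1: Yuki 6, Carlos 40, Omar 9, Sofia 35, Mei 35, Jonas 25. Eliminate Yuki.
Round 2: Carlos 40, Omar 9, Sofia 41, Mei 35, Jonas 25. Eliminate Omar.
Round 3: Carlos 49, Sofia 41, Mei 35, Jonas 25. Eliminate Jonas.
Round 4: Carlos 49, Sofia 41, Mei 60. Eliminate Sofia.
Round 5: Carlos 55, Mei 95. Mei has a majority.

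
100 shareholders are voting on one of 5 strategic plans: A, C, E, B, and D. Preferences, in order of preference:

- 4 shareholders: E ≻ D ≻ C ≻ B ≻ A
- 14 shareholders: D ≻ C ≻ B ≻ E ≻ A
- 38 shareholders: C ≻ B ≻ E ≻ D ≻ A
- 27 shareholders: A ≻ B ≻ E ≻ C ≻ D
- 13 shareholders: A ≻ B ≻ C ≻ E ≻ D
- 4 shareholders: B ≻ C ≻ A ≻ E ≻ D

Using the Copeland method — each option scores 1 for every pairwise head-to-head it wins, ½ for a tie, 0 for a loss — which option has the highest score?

C

A: loses to C, E, B, and D → score 0.
C: beats A, E, B, and D → score 4.
E: beats A and D; loses to C and B → score 2.
B: beats A, E, and D; loses to C → score 3.
D: beats A; loses to C, E, and B → score 1.
C has the best pairwise record.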